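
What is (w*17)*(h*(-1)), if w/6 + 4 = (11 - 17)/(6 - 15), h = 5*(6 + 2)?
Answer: 13600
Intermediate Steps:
h = 40 (h = 5*8 = 40)
w = -20 (w = -24 + 6*((11 - 17)/(6 - 15)) = -24 + 6*(-6/(-9)) = -24 + 6*(-6*(-⅑)) = -24 + 6*(⅔) = -24 + 4 = -20)
(w*17)*(h*(-1)) = (-20*17)*(40*(-1)) = -340*(-40) = 13600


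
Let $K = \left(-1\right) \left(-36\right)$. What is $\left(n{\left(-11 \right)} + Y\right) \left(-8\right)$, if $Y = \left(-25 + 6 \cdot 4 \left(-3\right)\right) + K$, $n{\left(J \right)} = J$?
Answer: $576$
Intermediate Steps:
$K = 36$
$Y = -61$ ($Y = \left(-25 + 6 \cdot 4 \left(-3\right)\right) + 36 = \left(-25 + 24 \left(-3\right)\right) + 36 = \left(-25 - 72\right) + 36 = -97 + 36 = -61$)
$\left(n{\left(-11 \right)} + Y\right) \left(-8\right) = \left(-11 - 61\right) \left(-8\right) = \left(-72\right) \left(-8\right) = 576$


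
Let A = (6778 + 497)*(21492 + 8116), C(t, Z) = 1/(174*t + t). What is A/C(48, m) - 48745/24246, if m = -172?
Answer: 43869375960431255/24246 ≈ 1.8093e+12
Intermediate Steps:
C(t, Z) = 1/(175*t)
A = 215398200 (A = 7275*29608 = 215398200)
A/C(48, m) - 48745/24246 = 215398200/(((1/175)/48)) - 48745/24246 = 215398200/(((1/175)*(1/48))) - 48745*1/24246 = 215398200/(1/8400) - 48745/24246 = 215398200*8400 - 48745/24246 = 1809344880000 - 48745/24246 = 43869375960431255/24246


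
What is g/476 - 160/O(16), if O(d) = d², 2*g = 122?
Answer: -473/952 ≈ -0.49685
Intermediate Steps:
g = 61 (g = (½)*122 = 61)
g/476 - 160/O(16) = 61/476 - 160/(16²) = 61*(1/476) - 160/256 = 61/476 - 160*1/256 = 61/476 - 5/8 = -473/952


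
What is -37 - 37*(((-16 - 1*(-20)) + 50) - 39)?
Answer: -592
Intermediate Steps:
-37 - 37*(((-16 - 1*(-20)) + 50) - 39) = -37 - 37*(((-16 + 20) + 50) - 39) = -37 - 37*((4 + 50) - 39) = -37 - 37*(54 - 39) = -37 - 37*15 = -37 - 555 = -592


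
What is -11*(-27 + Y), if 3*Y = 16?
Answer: 715/3 ≈ 238.33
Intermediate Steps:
Y = 16/3 (Y = (⅓)*16 = 16/3 ≈ 5.3333)
-11*(-27 + Y) = -11*(-27 + 16/3) = -11*(-65/3) = 715/3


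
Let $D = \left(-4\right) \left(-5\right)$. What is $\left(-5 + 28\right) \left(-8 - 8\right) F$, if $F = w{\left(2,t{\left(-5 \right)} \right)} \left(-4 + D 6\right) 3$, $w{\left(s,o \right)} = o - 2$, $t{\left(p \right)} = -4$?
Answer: $768384$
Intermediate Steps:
$D = 20$
$w{\left(s,o \right)} = -2 + o$
$F = -2088$ ($F = \left(-2 - 4\right) \left(-4 + 20 \cdot 6\right) 3 = - 6 \left(-4 + 120\right) 3 = \left(-6\right) 116 \cdot 3 = \left(-696\right) 3 = -2088$)
$\left(-5 + 28\right) \left(-8 - 8\right) F = \left(-5 + 28\right) \left(-8 - 8\right) \left(-2088\right) = 23 \left(-16\right) \left(-2088\right) = \left(-368\right) \left(-2088\right) = 768384$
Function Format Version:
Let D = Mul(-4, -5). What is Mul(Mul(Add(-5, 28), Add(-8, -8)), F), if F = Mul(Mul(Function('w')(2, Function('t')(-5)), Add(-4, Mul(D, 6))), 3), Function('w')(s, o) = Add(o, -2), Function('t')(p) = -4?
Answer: 768384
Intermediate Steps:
D = 20
Function('w')(s, o) = Add(-2, o)
F = -2088 (F = Mul(Mul(Add(-2, -4), Add(-4, Mul(20, 6))), 3) = Mul(Mul(-6, Add(-4, 120)), 3) = Mul(Mul(-6, 116), 3) = Mul(-696, 3) = -2088)
Mul(Mul(Add(-5, 28), Add(-8, -8)), F) = Mul(Mul(Add(-5, 28), Add(-8, -8)), -2088) = Mul(Mul(23, -16), -2088) = Mul(-368, -2088) = 768384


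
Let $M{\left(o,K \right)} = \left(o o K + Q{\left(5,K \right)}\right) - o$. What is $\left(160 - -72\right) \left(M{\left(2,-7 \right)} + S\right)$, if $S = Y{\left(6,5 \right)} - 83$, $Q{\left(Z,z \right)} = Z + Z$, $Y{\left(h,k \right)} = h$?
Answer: $-22504$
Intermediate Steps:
$Q{\left(Z,z \right)} = 2 Z$
$M{\left(o,K \right)} = 10 - o + K o^{2}$ ($M{\left(o,K \right)} = \left(o o K + 2 \cdot 5\right) - o = \left(o^{2} K + 10\right) - o = \left(K o^{2} + 10\right) - o = \left(10 + K o^{2}\right) - o = 10 - o + K o^{2}$)
$S = -77$ ($S = 6 - 83 = -77$)
$\left(160 - -72\right) \left(M{\left(2,-7 \right)} + S\right) = \left(160 - -72\right) \left(\left(10 - 2 - 7 \cdot 2^{2}\right) - 77\right) = \left(160 + 72\right) \left(\left(10 - 2 - 28\right) - 77\right) = 232 \left(\left(10 - 2 - 28\right) - 77\right) = 232 \left(-20 - 77\right) = 232 \left(-97\right) = -22504$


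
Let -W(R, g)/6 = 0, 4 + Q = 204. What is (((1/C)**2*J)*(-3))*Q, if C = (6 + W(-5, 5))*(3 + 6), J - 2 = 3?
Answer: -250/243 ≈ -1.0288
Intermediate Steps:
J = 5 (J = 2 + 3 = 5)
Q = 200 (Q = -4 + 204 = 200)
W(R, g) = 0 (W(R, g) = -6*0 = 0)
C = 54 (C = (6 + 0)*(3 + 6) = 6*9 = 54)
(((1/C)**2*J)*(-3))*Q = (((1/54)**2*5)*(-3))*200 = (((1/2916)*5)*(-3))*200 = ((5/2916)*(-3))*200 = -5/972*200 = -250/243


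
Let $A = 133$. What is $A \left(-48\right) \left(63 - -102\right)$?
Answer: $-1053360$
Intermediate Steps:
$A \left(-48\right) \left(63 - -102\right) = 133 \left(-48\right) \left(63 - -102\right) = - 6384 \left(63 + 102\right) = \left(-6384\right) 165 = -1053360$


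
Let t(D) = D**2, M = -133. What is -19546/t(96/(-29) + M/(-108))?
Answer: -191735001504/42393121 ≈ -4522.8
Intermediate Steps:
-19546/t(96/(-29) + M/(-108)) = -19546/(96/(-29) - 133/(-108))**2 = -19546/(96*(-1/29) - 133*(-1/108))**2 = -19546/(-96/29 + 133/108)**2 = -19546/((-6511/3132)**2) = -19546/42393121/9809424 = -19546*9809424/42393121 = -191735001504/42393121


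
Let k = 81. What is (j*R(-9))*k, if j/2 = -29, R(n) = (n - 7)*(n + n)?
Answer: -1353024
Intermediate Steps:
R(n) = 2*n*(-7 + n) (R(n) = (-7 + n)*(2*n) = 2*n*(-7 + n))
j = -58 (j = 2*(-29) = -58)
(j*R(-9))*k = -116*(-9)*(-7 - 9)*81 = -116*(-9)*(-16)*81 = -58*288*81 = -16704*81 = -1353024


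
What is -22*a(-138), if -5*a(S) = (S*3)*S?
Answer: 1256904/5 ≈ 2.5138e+5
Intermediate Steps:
a(S) = -3*S²/5 (a(S) = -S*3*S/5 = -3*S*S/5 = -3*S²/5)
-22*a(-138) = -(-66)*(-138)²/5 = -(-66)*19044/5 = -22*(-57132/5) = 1256904/5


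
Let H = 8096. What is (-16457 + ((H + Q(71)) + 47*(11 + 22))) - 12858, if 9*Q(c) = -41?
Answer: -177053/9 ≈ -19673.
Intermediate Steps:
Q(c) = -41/9 (Q(c) = (1/9)*(-41) = -41/9)
(-16457 + ((H + Q(71)) + 47*(11 + 22))) - 12858 = (-16457 + ((8096 - 41/9) + 47*(11 + 22))) - 12858 = (-16457 + (72823/9 + 47*33)) - 12858 = (-16457 + (72823/9 + 1551)) - 12858 = (-16457 + 86782/9) - 12858 = -61331/9 - 12858 = -177053/9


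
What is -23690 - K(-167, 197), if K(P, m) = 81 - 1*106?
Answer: -23665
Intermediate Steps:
K(P, m) = -25 (K(P, m) = 81 - 106 = -25)
-23690 - K(-167, 197) = -23690 - 1*(-25) = -23690 + 25 = -23665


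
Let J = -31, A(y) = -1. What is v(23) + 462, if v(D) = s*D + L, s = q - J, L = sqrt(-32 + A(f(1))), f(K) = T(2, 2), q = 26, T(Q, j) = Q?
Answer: 1773 + I*sqrt(33) ≈ 1773.0 + 5.7446*I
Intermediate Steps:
f(K) = 2
L = I*sqrt(33) (L = sqrt(-32 - 1) = sqrt(-33) = I*sqrt(33) ≈ 5.7446*I)
s = 57 (s = 26 - 1*(-31) = 26 + 31 = 57)
v(D) = 57*D + I*sqrt(33)
v(23) + 462 = (57*23 + I*sqrt(33)) + 462 = (1311 + I*sqrt(33)) + 462 = 1773 + I*sqrt(33)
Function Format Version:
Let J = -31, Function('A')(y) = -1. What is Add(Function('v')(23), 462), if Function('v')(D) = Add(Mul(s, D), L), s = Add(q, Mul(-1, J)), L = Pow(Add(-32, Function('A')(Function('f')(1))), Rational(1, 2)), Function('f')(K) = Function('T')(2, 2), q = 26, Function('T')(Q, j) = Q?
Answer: Add(1773, Mul(I, Pow(33, Rational(1, 2)))) ≈ Add(1773.0, Mul(5.7446, I))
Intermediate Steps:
Function('f')(K) = 2
L = Mul(I, Pow(33, Rational(1, 2))) (L = Pow(Add(-32, -1), Rational(1, 2)) = Pow(-33, Rational(1, 2)) = Mul(I, Pow(33, Rational(1, 2))) ≈ Mul(5.7446, I))
s = 57 (s = Add(26, Mul(-1, -31)) = Add(26, 31) = 57)
Function('v')(D) = Add(Mul(57, D), Mul(I, Pow(33, Rational(1, 2))))
Add(Function('v')(23), 462) = Add(Add(Mul(57, 23), Mul(I, Pow(33, Rational(1, 2)))), 462) = Add(Add(1311, Mul(I, Pow(33, Rational(1, 2)))), 462) = Add(1773, Mul(I, Pow(33, Rational(1, 2))))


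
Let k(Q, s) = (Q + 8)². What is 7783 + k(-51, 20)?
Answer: 9632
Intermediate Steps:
k(Q, s) = (8 + Q)²
7783 + k(-51, 20) = 7783 + (8 - 51)² = 7783 + (-43)² = 7783 + 1849 = 9632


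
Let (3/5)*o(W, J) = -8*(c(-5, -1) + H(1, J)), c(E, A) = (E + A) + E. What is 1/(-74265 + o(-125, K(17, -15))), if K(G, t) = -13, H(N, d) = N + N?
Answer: -1/74145 ≈ -1.3487e-5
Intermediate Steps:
H(N, d) = 2*N
c(E, A) = A + 2*E (c(E, A) = (A + E) + E = A + 2*E)
o(W, J) = 120 (o(W, J) = 5*(-8*((-1 + 2*(-5)) + 2*1))/3 = 5*(-8*((-1 - 10) + 2))/3 = 5*(-8*(-11 + 2))/3 = 5*(-8*(-9))/3 = (5/3)*72 = 120)
1/(-74265 + o(-125, K(17, -15))) = 1/(-74265 + 120) = 1/(-74145) = -1/74145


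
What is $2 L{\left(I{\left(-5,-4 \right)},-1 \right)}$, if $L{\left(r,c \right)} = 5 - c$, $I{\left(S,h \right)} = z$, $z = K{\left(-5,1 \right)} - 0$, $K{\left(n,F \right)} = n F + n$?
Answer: $12$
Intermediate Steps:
$K{\left(n,F \right)} = n + F n$ ($K{\left(n,F \right)} = F n + n = n + F n$)
$z = -10$ ($z = - 5 \left(1 + 1\right) - 0 = \left(-5\right) 2 + 0 = -10 + 0 = -10$)
$I{\left(S,h \right)} = -10$
$2 L{\left(I{\left(-5,-4 \right)},-1 \right)} = 2 \left(5 - -1\right) = 2 \left(5 + 1\right) = 2 \cdot 6 = 12$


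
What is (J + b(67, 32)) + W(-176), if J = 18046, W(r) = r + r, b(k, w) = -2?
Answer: 17692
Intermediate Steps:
W(r) = 2*r
(J + b(67, 32)) + W(-176) = (18046 - 2) + 2*(-176) = 18044 - 352 = 17692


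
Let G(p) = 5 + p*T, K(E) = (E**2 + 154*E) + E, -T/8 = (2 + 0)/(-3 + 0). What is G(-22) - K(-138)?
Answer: 6701/3 ≈ 2233.7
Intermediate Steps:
T = 16/3 (T = -8*(2 + 0)/(-3 + 0) = -16/(-3) = -16*(-1)/3 = -8*(-2/3) = 16/3 ≈ 5.3333)
K(E) = E**2 + 155*E
G(p) = 5 + 16*p/3 (G(p) = 5 + p*(16/3) = 5 + 16*p/3)
G(-22) - K(-138) = (5 + (16/3)*(-22)) - (-138)*(155 - 138) = (5 - 352/3) - (-138)*17 = -337/3 - 1*(-2346) = -337/3 + 2346 = 6701/3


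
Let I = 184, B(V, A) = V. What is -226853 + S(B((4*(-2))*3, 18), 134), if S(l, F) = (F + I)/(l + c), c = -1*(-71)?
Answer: -10661773/47 ≈ -2.2685e+5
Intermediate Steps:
c = 71
S(l, F) = (184 + F)/(71 + l) (S(l, F) = (F + 184)/(l + 71) = (184 + F)/(71 + l))
-226853 + S(B((4*(-2))*3, 18), 134) = -226853 + (184 + 134)/(71 + (4*(-2))*3) = -226853 + 318/(71 - 8*3) = -226853 + 318/(71 - 24) = -226853 + 318/47 = -10661773/47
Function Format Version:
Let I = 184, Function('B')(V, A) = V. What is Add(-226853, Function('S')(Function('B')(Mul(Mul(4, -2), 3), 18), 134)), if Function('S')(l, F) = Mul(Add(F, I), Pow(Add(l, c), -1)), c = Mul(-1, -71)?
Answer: Rational(-10661773, 47) ≈ -2.2685e+5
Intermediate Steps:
c = 71
Function('S')(l, F) = Mul(Pow(Add(71, l), -1), Add(184, F)) (Function('S')(l, F) = Mul(Add(F, 184), Pow(Add(l, 71), -1)) = Mul(Add(184, F), Pow(Add(71, l), -1)) = Mul(Pow(Add(71, l), -1), Add(184, F)))
Add(-226853, Function('S')(Function('B')(Mul(Mul(4, -2), 3), 18), 134)) = Add(-226853, Mul(Pow(Add(71, Mul(Mul(4, -2), 3)), -1), Add(184, 134))) = Add(-226853, Mul(Pow(Add(71, Mul(-8, 3)), -1), 318)) = Add(-226853, Mul(Pow(Add(71, -24), -1), 318)) = Add(-226853, Mul(Pow(47, -1), 318)) = Add(-226853, Mul(Rational(1, 47), 318)) = Add(-226853, Rational(318, 47)) = Rational(-10661773, 47)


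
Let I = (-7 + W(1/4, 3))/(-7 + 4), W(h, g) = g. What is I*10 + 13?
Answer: 79/3 ≈ 26.333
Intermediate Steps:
I = 4/3 (I = (-7 + 3)/(-7 + 4) = -4/(-3) = -4*(-1/3) = 4/3 ≈ 1.3333)
I*10 + 13 = (4/3)*10 + 13 = 40/3 + 13 = 79/3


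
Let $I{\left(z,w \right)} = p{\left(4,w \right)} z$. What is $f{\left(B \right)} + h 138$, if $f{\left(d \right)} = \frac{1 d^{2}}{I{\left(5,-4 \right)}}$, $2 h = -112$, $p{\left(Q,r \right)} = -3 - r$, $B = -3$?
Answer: $- \frac{38631}{5} \approx -7726.2$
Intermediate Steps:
$h = -56$ ($h = \frac{1}{2} \left(-112\right) = -56$)
$I{\left(z,w \right)} = z \left(-3 - w\right)$ ($I{\left(z,w \right)} = \left(-3 - w\right) z = z \left(-3 - w\right)$)
$f{\left(d \right)} = \frac{d^{2}}{5}$ ($f{\left(d \right)} = \frac{1 d^{2}}{\left(-1\right) 5 \left(3 - 4\right)} = \frac{d^{2}}{\left(-1\right) 5 \left(-1\right)} = \frac{d^{2}}{5}$)
$f{\left(B \right)} + h 138 = \frac{\left(-3\right)^{2}}{5} - 7728 = \frac{1}{5} \cdot 9 - 7728 = \frac{9}{5} - 7728 = - \frac{38631}{5}$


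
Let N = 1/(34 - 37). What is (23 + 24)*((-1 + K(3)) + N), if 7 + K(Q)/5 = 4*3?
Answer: 3337/3 ≈ 1112.3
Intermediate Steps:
N = -⅓ (N = 1/(-3) = -⅓ ≈ -0.33333)
K(Q) = 25 (K(Q) = -35 + 5*(4*3) = -35 + 5*12 = -35 + 60 = 25)
(23 + 24)*((-1 + K(3)) + N) = (23 + 24)*((-1 + 25) - ⅓) = 47*(24 - ⅓) = 47*(71/3) = 3337/3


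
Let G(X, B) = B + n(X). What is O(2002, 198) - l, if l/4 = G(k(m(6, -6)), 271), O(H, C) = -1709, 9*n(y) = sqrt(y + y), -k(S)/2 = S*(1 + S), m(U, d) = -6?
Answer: -2793 - 8*I*sqrt(30)/9 ≈ -2793.0 - 4.8686*I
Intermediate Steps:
k(S) = -2*S*(1 + S)
n(y) = sqrt(2)*sqrt(y)/9 (n(y) = sqrt(y + y)/9 = sqrt(2*y)/9 = (sqrt(2)*sqrt(y))/9 = sqrt(2)*sqrt(y)/9)
G(X, B) = B + sqrt(2)*sqrt(X)/9
l = 1084 + 8*I*sqrt(30)/9 (l = 4*(271 + sqrt(2)*sqrt(-2*(-6)*(1 - 6))/9) = 4*(271 + sqrt(2)*sqrt(-2*(-6)*(-5))/9) = 4*(271 + sqrt(2)*sqrt(-60)/9) = 4*(271 + sqrt(2)*(2*I*sqrt(15))/9) = 4*(271 + 2*I*sqrt(30)/9) = 1084 + 8*I*sqrt(30)/9 ≈ 1084.0 + 4.8686*I)
O(2002, 198) - l = -1709 - (1084 + 8*I*sqrt(30)/9) = -1709 + (-1084 - 8*I*sqrt(30)/9) = -2793 - 8*I*sqrt(30)/9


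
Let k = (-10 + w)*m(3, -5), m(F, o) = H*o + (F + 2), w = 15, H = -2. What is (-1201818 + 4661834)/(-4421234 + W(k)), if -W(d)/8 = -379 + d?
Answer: -1730008/2209401 ≈ -0.78302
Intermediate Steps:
m(F, o) = 2 + F - 2*o (m(F, o) = -2*o + (F + 2) = -2*o + (2 + F) = 2 + F - 2*o)
k = 75 (k = (-10 + 15)*(2 + 3 - 2*(-5)) = 5*(2 + 3 + 10) = 5*15 = 75)
W(d) = 3032 - 8*d (W(d) = -8*(-379 + d) = 3032 - 8*d)
(-1201818 + 4661834)/(-4421234 + W(k)) = (-1201818 + 4661834)/(-4421234 + (3032 - 8*75)) = 3460016/(-4421234 + (3032 - 600)) = 3460016/(-4421234 + 2432) = 3460016/(-4418802) = 3460016*(-1/4418802) = -1730008/2209401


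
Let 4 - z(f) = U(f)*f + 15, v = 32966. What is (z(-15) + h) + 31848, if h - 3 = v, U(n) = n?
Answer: 64581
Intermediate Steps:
z(f) = -11 - f**2 (z(f) = 4 - (f*f + 15) = 4 - (f**2 + 15) = 4 - (15 + f**2) = 4 + (-15 - f**2) = -11 - f**2)
h = 32969 (h = 3 + 32966 = 32969)
(z(-15) + h) + 31848 = ((-11 - 1*(-15)**2) + 32969) + 31848 = ((-11 - 1*225) + 32969) + 31848 = ((-11 - 225) + 32969) + 31848 = (-236 + 32969) + 31848 = 32733 + 31848 = 64581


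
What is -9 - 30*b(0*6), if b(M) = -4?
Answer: 111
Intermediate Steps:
-9 - 30*b(0*6) = -9 - 30*(-4) = -9 + 120 = 111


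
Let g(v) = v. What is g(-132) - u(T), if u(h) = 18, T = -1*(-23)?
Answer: -150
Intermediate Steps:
T = 23
g(-132) - u(T) = -132 - 1*18 = -132 - 18 = -150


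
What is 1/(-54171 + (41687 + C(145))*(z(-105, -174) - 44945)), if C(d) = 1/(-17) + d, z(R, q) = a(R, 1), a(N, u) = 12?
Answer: -17/31954709326 ≈ -5.3200e-10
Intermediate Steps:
z(R, q) = 12
C(d) = -1/17 + d
1/(-54171 + (41687 + C(145))*(z(-105, -174) - 44945)) = 1/(-54171 + (41687 + (-1/17 + 145))*(12 - 44945)) = 1/(-54171 + (41687 + 2464/17)*(-44933)) = 1/(-54171 + (711143/17)*(-44933)) = 1/(-54171 - 31953788419/17) = 1/(-31954709326/17) = -17/31954709326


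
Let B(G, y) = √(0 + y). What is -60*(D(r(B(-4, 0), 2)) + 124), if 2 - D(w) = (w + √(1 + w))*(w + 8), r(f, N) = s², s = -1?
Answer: -7020 + 540*√2 ≈ -6256.3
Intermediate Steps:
B(G, y) = √y
r(f, N) = 1 (r(f, N) = (-1)² = 1)
D(w) = 2 - (8 + w)*(w + √(1 + w)) (D(w) = 2 - (w + √(1 + w))*(w + 8) = 2 - (w + √(1 + w))*(8 + w) = 2 - (8 + w)*(w + √(1 + w)))
-60*(D(r(B(-4, 0), 2)) + 124) = -60*((2 - 1*1² - 8*1 - 8*√(1 + 1) - 1*1*√(1 + 1)) + 124) = -60*((2 - 1*1 - 8 - 8*√2 - 1*1*√2) + 124) = -60*((2 - 1 - 8 - 8*√2 - √2) + 124) = -60*((-7 - 9*√2) + 124) = -60*(117 - 9*√2) = -7020 + 540*√2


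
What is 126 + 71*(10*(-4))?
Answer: -2714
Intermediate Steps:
126 + 71*(10*(-4)) = 126 + 71*(-40) = 126 - 2840 = -2714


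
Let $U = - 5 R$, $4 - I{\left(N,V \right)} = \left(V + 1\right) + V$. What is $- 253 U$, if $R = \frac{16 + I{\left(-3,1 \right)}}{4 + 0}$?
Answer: $\frac{21505}{4} \approx 5376.3$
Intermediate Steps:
$I{\left(N,V \right)} = 3 - 2 V$ ($I{\left(N,V \right)} = 4 - \left(\left(V + 1\right) + V\right) = 4 - \left(\left(1 + V\right) + V\right) = 4 - \left(1 + 2 V\right) = 3 - 2 V$)
$R = \frac{17}{4}$ ($R = \frac{16 + \left(3 - 2\right)}{4 + 0} = \frac{16 + \left(3 - 2\right)}{4} = \left(16 + 1\right) \frac{1}{4} = 17 \cdot \frac{1}{4} = \frac{17}{4} \approx 4.25$)
$U = - \frac{85}{4}$ ($U = \left(-5\right) \frac{17}{4} = - \frac{85}{4} \approx -21.25$)
$- 253 U = \left(-253\right) \left(- \frac{85}{4}\right) = \frac{21505}{4}$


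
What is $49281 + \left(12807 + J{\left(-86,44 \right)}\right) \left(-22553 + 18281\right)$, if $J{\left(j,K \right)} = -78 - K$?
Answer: $-54141039$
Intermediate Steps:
$49281 + \left(12807 + J{\left(-86,44 \right)}\right) \left(-22553 + 18281\right) = 49281 + \left(12807 - 122\right) \left(-22553 + 18281\right) = 49281 + \left(12807 - 122\right) \left(-4272\right) = 49281 + 12685 \left(-4272\right) = 49281 - 54190320 = -54141039$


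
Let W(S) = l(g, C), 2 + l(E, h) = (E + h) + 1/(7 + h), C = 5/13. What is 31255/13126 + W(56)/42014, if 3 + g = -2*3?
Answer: 819318246203/344120876736 ≈ 2.3809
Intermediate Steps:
g = -9 (g = -3 - 2*3 = -3 - 6 = -9)
C = 5/13 (C = 5*(1/13) = 5/13 ≈ 0.38462)
l(E, h) = -2 + E + h + 1/(7 + h) (l(E, h) = -2 + ((E + h) + 1/(7 + h)) = -2 + (E + h + 1/(7 + h)) = -2 + E + h + 1/(7 + h))
W(S) = -13079/1248 (W(S) = (-13 + (5/13)² + 5*(5/13) + 7*(-9) - 9*5/13)/(7 + 5/13) = (-13 + 25/169 + 25/13 - 63 - 45/13)/(96/13) = (13/96)*(-13079/169) = -13079/1248)
31255/13126 + W(56)/42014 = 31255/13126 - 13079/1248/42014 = 31255*(1/13126) - 13079/1248*1/42014 = 31255/13126 - 13079/52433472 = 819318246203/344120876736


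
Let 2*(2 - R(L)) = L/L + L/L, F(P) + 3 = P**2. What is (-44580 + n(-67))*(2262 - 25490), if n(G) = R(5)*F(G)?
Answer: 931303432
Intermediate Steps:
F(P) = -3 + P**2
R(L) = 1 (R(L) = 2 - (L/L + L/L)/2 = 2 - (1 + 1)/2 = 2 - 1/2*2 = 2 - 1 = 1)
n(G) = -3 + G**2 (n(G) = 1*(-3 + G**2) = -3 + G**2)
(-44580 + n(-67))*(2262 - 25490) = (-44580 + (-3 + (-67)**2))*(2262 - 25490) = (-44580 + (-3 + 4489))*(-23228) = (-44580 + 4486)*(-23228) = -40094*(-23228) = 931303432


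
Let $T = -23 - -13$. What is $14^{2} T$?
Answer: $-1960$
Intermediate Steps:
$T = -10$ ($T = -23 + 13 = -10$)
$14^{2} T = 14^{2} \left(-10\right) = 196 \left(-10\right) = -1960$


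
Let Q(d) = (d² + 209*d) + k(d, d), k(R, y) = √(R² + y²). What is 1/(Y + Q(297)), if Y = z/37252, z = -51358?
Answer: 52136536763978/7835049934863655441 - 103037579172*√2/7835049934863655441 ≈ 6.6357e-6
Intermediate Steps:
Y = -25679/18626 (Y = -51358/37252 = -51358*1/37252 = -25679/18626 ≈ -1.3787)
Q(d) = d² + 209*d + √2*√(d²) (Q(d) = (d² + 209*d) + √(d² + d²) = (d² + 209*d) + √(2*d²) = (d² + 209*d) + √2*√(d²) = d² + 209*d + √2*√(d²))
1/(Y + Q(297)) = 1/(-25679/18626 + (297² + 209*297 + √2*√(297²))) = 1/(-25679/18626 + (88209 + 62073 + √2*√88209)) = 1/(-25679/18626 + (88209 + 62073 + √2*297)) = 1/(-25679/18626 + (88209 + 62073 + 297*√2)) = 1/(-25679/18626 + (150282 + 297*√2)) = 1/(2799126853/18626 + 297*√2)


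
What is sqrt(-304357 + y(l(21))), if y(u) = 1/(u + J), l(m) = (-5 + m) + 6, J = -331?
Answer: I*sqrt(29060311026)/309 ≈ 551.69*I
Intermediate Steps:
l(m) = 1 + m
y(u) = 1/(-331 + u) (y(u) = 1/(u - 331) = 1/(-331 + u))
sqrt(-304357 + y(l(21))) = sqrt(-304357 + 1/(-331 + (1 + 21))) = sqrt(-304357 + 1/(-331 + 22)) = sqrt(-304357 + 1/(-309)) = sqrt(-304357 - 1/309) = sqrt(-94046314/309) = I*sqrt(29060311026)/309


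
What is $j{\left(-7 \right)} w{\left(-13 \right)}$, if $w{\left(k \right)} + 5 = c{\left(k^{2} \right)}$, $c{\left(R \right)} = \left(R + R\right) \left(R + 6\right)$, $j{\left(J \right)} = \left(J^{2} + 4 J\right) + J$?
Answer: $828030$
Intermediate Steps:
$j{\left(J \right)} = J^{2} + 5 J$
$c{\left(R \right)} = 2 R \left(6 + R\right)$
$w{\left(k \right)} = -5 + 2 k^{2} \left(6 + k^{2}\right)$
$j{\left(-7 \right)} w{\left(-13 \right)} = - 7 \left(5 - 7\right) \left(-5 + 2 \left(-13\right)^{2} \left(6 + \left(-13\right)^{2}\right)\right) = \left(-7\right) \left(-2\right) \left(-5 + 2 \cdot 169 \left(6 + 169\right)\right) = 14 \left(-5 + 2 \cdot 169 \cdot 175\right) = 14 \left(-5 + 59150\right) = 14 \cdot 59145 = 828030$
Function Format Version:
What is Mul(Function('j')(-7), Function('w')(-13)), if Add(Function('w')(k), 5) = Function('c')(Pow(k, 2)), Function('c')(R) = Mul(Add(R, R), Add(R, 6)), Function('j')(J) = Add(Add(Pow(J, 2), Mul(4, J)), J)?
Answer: 828030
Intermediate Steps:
Function('j')(J) = Add(Pow(J, 2), Mul(5, J))
Function('c')(R) = Mul(2, R, Add(6, R)) (Function('c')(R) = Mul(Mul(2, R), Add(6, R)) = Mul(2, R, Add(6, R)))
Function('w')(k) = Add(-5, Mul(2, Pow(k, 2), Add(6, Pow(k, 2))))
Mul(Function('j')(-7), Function('w')(-13)) = Mul(Mul(-7, Add(5, -7)), Add(-5, Mul(2, Pow(-13, 2), Add(6, Pow(-13, 2))))) = Mul(Mul(-7, -2), Add(-5, Mul(2, 169, Add(6, 169)))) = Mul(14, Add(-5, Mul(2, 169, 175))) = Mul(14, Add(-5, 59150)) = Mul(14, 59145) = 828030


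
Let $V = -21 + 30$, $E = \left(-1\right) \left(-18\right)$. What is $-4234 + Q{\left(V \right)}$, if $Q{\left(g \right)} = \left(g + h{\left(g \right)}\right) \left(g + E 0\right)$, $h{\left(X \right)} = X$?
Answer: $-4072$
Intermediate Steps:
$E = 18$
$V = 9$
$Q{\left(g \right)} = 2 g^{2}$ ($Q{\left(g \right)} = \left(g + g\right) \left(g + 18 \cdot 0\right) = 2 g \left(g + 0\right) = 2 g g = 2 g^{2}$)
$-4234 + Q{\left(V \right)} = -4234 + 2 \cdot 9^{2} = -4234 + 2 \cdot 81 = -4234 + 162 = -4072$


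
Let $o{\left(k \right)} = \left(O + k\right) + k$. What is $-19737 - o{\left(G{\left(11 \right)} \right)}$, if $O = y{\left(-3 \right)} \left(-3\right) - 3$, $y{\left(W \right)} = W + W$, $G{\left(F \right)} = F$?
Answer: $-19774$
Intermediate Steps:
$y{\left(W \right)} = 2 W$
$O = 15$ ($O = 2 \left(-3\right) \left(-3\right) - 3 = \left(-6\right) \left(-3\right) - 3 = 18 - 3 = 15$)
$o{\left(k \right)} = 15 + 2 k$ ($o{\left(k \right)} = \left(15 + k\right) + k = 15 + 2 k$)
$-19737 - o{\left(G{\left(11 \right)} \right)} = -19737 - \left(15 + 2 \cdot 11\right) = -19737 - \left(15 + 22\right) = -19737 - 37 = -19774$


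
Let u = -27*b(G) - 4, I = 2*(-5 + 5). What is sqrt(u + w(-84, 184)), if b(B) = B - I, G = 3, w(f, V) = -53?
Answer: I*sqrt(138) ≈ 11.747*I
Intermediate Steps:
I = 0 (I = 2*0 = 0)
b(B) = B (b(B) = B - 1*0 = B + 0 = B)
u = -85 (u = -27*3 - 4 = -81 - 4 = -85)
sqrt(u + w(-84, 184)) = sqrt(-85 - 53) = sqrt(-138) = I*sqrt(138)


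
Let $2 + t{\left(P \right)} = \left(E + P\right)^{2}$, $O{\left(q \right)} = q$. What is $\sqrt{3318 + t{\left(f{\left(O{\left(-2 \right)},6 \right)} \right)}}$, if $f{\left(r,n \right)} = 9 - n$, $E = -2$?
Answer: $\sqrt{3317} \approx 57.593$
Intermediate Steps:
$t{\left(P \right)} = -2 + \left(-2 + P\right)^{2}$
$\sqrt{3318 + t{\left(f{\left(O{\left(-2 \right)},6 \right)} \right)}} = \sqrt{3318 - \left(2 - \left(-2 + \left(9 - 6\right)\right)^{2}\right)} = \sqrt{3318 - \left(2 - \left(-2 + 3\right)^{2}\right)} = \sqrt{3318 - \left(2 - 1^{2}\right)} = \sqrt{3318 + \left(-2 + 1\right)} = \sqrt{3318 - 1} = \sqrt{3317}$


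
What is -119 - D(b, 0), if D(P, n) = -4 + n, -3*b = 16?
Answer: -115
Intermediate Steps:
b = -16/3 (b = -⅓*16 = -16/3 ≈ -5.3333)
-119 - D(b, 0) = -119 - (-4 + 0) = -119 - 1*(-4) = -119 + 4 = -115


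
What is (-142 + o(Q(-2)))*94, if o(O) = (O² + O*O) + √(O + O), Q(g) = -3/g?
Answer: -12925 + 94*√3 ≈ -12762.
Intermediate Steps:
o(O) = 2*O² + √2*√O (o(O) = (O² + O²) + √(2*O) = 2*O² + √2*√O)
(-142 + o(Q(-2)))*94 = (-142 + (2*(-3/(-2))² + √2*√(-3/(-2))))*94 = (-142 + (2*(-3*(-½))² + √2*√(-3*(-½))))*94 = (-142 + (2*(3/2)² + √2*√(3/2)))*94 = (-142 + (2*(9/4) + √2*(√6/2)))*94 = (-142 + (9/2 + √3))*94 = (-275/2 + √3)*94 = -12925 + 94*√3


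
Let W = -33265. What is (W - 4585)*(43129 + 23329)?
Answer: -2515435300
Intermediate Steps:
(W - 4585)*(43129 + 23329) = (-33265 - 4585)*(43129 + 23329) = -37850*66458 = -2515435300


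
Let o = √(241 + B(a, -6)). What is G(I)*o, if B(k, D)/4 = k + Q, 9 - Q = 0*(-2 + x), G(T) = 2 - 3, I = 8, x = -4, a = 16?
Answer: -√341 ≈ -18.466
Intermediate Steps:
G(T) = -1
Q = 9 (Q = 9 - 0*(-2 - 4) = 9 - 0*(-6) = 9 - 1*0 = 9 + 0 = 9)
B(k, D) = 36 + 4*k (B(k, D) = 4*(k + 9) = 4*(9 + k) = 36 + 4*k)
o = √341 (o = √(241 + (36 + 4*16)) = √(241 + (36 + 64)) = √(241 + 100) = √341 ≈ 18.466)
G(I)*o = -√341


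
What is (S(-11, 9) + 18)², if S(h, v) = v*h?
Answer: 6561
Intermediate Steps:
S(h, v) = h*v
(S(-11, 9) + 18)² = (-11*9 + 18)² = (-99 + 18)² = (-81)² = 6561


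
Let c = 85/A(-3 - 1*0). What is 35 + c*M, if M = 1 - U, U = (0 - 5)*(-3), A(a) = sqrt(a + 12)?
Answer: -1085/3 ≈ -361.67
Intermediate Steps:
A(a) = sqrt(12 + a)
c = 85/3 (c = 85/(sqrt(12 + (-3 - 1*0))) = 85/(sqrt(12 + (-3 + 0))) = 85/(sqrt(12 - 3)) = 85/(sqrt(9)) = 85/3 ≈ 28.333)
U = 15 (U = -5*(-3) = 15)
M = -14 (M = 1 - 1*15 = 1 - 15 = -14)
35 + c*M = 35 + (85/3)*(-14) = 35 - 1190/3 = -1085/3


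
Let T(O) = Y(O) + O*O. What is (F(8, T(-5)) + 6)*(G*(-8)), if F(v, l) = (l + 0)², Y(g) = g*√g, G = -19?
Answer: 76912 - 38000*I*√5 ≈ 76912.0 - 84971.0*I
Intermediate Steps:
Y(g) = g^(3/2)
T(O) = O² + O^(3/2) (T(O) = O^(3/2) + O*O = O^(3/2) + O² = O² + O^(3/2))
F(v, l) = l²
(F(8, T(-5)) + 6)*(G*(-8)) = (((-5)² + (-5)^(3/2))² + 6)*(-19*(-8)) = ((25 - 5*I*√5)² + 6)*152 = (6 + (25 - 5*I*√5)²)*152 = 912 + 152*(25 - 5*I*√5)²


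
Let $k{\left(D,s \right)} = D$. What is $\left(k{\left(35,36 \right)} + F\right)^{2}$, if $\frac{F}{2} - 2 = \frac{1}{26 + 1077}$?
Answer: $\frac{1850634361}{1216609} \approx 1521.1$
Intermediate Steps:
$F = \frac{4414}{1103}$ ($F = 4 + \frac{2}{26 + 1077} = 4 + \frac{2}{1103} = \frac{4414}{1103} \approx 4.0018$)
$\left(k{\left(35,36 \right)} + F\right)^{2} = \left(35 + \frac{4414}{1103}\right)^{2} = \left(\frac{43019}{1103}\right)^{2} = \frac{1850634361}{1216609}$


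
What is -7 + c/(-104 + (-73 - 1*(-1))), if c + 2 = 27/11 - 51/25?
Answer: -84591/12100 ≈ -6.9910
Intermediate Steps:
c = -436/275 (c = -2 + (27/11 - 51/25) = -2 + 114/275 = -436/275 ≈ -1.5855)
-7 + c/(-104 + (-73 - 1*(-1))) = -7 - 436/275/(-104 + (-73 - 1*(-1))) = -7 - 436/275/(-104 + (-73 + 1)) = -7 - 436/275/(-104 - 72) = -7 - 436/275/(-176) = -7 - 1/176*(-436/275) = -7 + 109/12100 = -84591/12100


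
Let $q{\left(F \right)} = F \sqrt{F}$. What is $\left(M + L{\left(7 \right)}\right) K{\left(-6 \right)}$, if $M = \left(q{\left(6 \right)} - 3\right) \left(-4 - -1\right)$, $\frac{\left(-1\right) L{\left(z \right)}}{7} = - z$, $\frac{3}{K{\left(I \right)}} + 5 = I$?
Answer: $- \frac{174}{11} + \frac{54 \sqrt{6}}{11} \approx -3.7934$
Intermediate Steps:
$q{\left(F \right)} = F^{\frac{3}{2}}$
$K{\left(I \right)} = \frac{3}{-5 + I}$
$L{\left(z \right)} = 7 z$ ($L{\left(z \right)} = - 7 \left(- z\right) = 7 z$)
$M = 9 - 18 \sqrt{6}$ ($M = \left(6^{\frac{3}{2}} - 3\right) \left(-4 - -1\right) = \left(6 \sqrt{6} - 3\right) \left(-4 + 1\right) = \left(-3 + 6 \sqrt{6}\right) \left(-3\right) = 9 - 18 \sqrt{6} \approx -35.091$)
$\left(M + L{\left(7 \right)}\right) K{\left(-6 \right)} = \left(\left(9 - 18 \sqrt{6}\right) + 7 \cdot 7\right) \frac{3}{-5 - 6} = \left(\left(9 - 18 \sqrt{6}\right) + 49\right) \frac{3}{-11} = \left(58 - 18 \sqrt{6}\right) 3 \left(- \frac{1}{11}\right) = \left(58 - 18 \sqrt{6}\right) \left(- \frac{3}{11}\right) = - \frac{174}{11} + \frac{54 \sqrt{6}}{11}$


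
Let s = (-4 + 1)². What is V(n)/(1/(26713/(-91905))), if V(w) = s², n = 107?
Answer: -721251/30635 ≈ -23.543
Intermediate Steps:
s = 9 (s = (-3)² = 9)
V(w) = 81 (V(w) = 9² = 81)
V(n)/(1/(26713/(-91905))) = 81/(1/(26713/(-91905))) = 81/(1/(26713*(-1/91905))) = 81/(1/(-26713/91905)) = 81/(-91905/26713) = 81*(-26713/91905) = -721251/30635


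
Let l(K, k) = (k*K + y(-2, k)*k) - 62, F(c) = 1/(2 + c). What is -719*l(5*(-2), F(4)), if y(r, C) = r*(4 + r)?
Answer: 138767/3 ≈ 46256.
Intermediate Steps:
l(K, k) = -62 - 4*k + K*k (l(K, k) = (k*K + (-2*(4 - 2))*k) - 62 = (K*k + (-2*2)*k) - 62 = (K*k - 4*k) - 62 = (-4*k + K*k) - 62 = -62 - 4*k + K*k)
-719*l(5*(-2), F(4)) = -719*(-62 - 4/(2 + 4) + (5*(-2))/(2 + 4)) = -719*(-62 - 4/6 - 10/6) = -719*(-62 - 4*1/6 - 10*1/6) = -719*(-62 - 2/3 - 5/3) = -719*(-193/3) = 138767/3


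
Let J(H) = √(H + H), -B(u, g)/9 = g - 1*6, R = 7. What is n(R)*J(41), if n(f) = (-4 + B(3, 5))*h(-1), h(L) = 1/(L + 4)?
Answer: 5*√82/3 ≈ 15.092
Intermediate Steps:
B(u, g) = 54 - 9*g (B(u, g) = -9*(g - 1*6) = -9*(g - 6) = -9*(-6 + g) = 54 - 9*g)
h(L) = 1/(4 + L)
J(H) = √2*√H (J(H) = √(2*H) = √2*√H)
n(f) = 5/3 (n(f) = (-4 + (54 - 9*5))/(4 - 1) = (-4 + (54 - 45))/3 = (-4 + 9)*(⅓) = 5*(⅓) = 5/3)
n(R)*J(41) = 5*(√2*√41)/3 = 5*√82/3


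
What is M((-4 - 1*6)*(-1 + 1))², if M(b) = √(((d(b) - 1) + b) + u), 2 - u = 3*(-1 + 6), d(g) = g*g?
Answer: -14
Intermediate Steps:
d(g) = g²
u = -13 (u = 2 - 3*(-1 + 6) = 2 - 3*5 = 2 - 1*15 = 2 - 15 = -13)
M(b) = √(-14 + b + b²) (M(b) = √(((b² - 1) + b) - 13) = √(((-1 + b²) + b) - 13) = √((-1 + b + b²) - 13) = √(-14 + b + b²))
M((-4 - 1*6)*(-1 + 1))² = (√(-14 + (-4 - 1*6)*(-1 + 1) + ((-4 - 1*6)*(-1 + 1))²))² = (√(-14 + (-4 - 6)*0 + ((-4 - 6)*0)²))² = (√(-14 - 10*0 + (-10*0)²))² = (√(-14 + 0 + 0²))² = (√(-14 + 0 + 0))² = (√(-14))² = (I*√14)² = -14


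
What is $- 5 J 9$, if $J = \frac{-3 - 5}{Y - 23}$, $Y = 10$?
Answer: $- \frac{360}{13} \approx -27.692$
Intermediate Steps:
$J = \frac{8}{13}$ ($J = \frac{-3 - 5}{10 - 23} = - \frac{8}{-13} = \left(-8\right) \left(- \frac{1}{13}\right) = \frac{8}{13} \approx 0.61539$)
$- 5 J 9 = \left(-5\right) \frac{8}{13} \cdot 9 = \left(- \frac{40}{13}\right) 9 = - \frac{360}{13}$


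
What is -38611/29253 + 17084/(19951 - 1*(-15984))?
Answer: -887728033/1051206555 ≈ -0.84449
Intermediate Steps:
-38611/29253 + 17084/(19951 - 1*(-15984)) = -38611*1/29253 + 17084/(19951 + 15984) = -38611/29253 + 17084/35935 = -887728033/1051206555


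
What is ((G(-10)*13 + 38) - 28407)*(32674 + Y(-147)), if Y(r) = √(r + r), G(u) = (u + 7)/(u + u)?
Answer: -9268649917/10 - 3971387*I*√6/20 ≈ -9.2687e+8 - 4.8639e+5*I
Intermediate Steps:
G(u) = (7 + u)/(2*u) (G(u) = (7 + u)/((2*u)) = (7 + u)*(1/(2*u)) = (7 + u)/(2*u))
Y(r) = √2*√r (Y(r) = √(2*r) = √2*√r)
((G(-10)*13 + 38) - 28407)*(32674 + Y(-147)) = ((((½)*(7 - 10)/(-10))*13 + 38) - 28407)*(32674 + √2*√(-147)) = ((((½)*(-⅒)*(-3))*13 + 38) - 28407)*(32674 + √2*(7*I*√3)) = (((3/20)*13 + 38) - 28407)*(32674 + 7*I*√6) = ((39/20 + 38) - 28407)*(32674 + 7*I*√6) = (799/20 - 28407)*(32674 + 7*I*√6) = -567341*(32674 + 7*I*√6)/20 = -9268649917/10 - 3971387*I*√6/20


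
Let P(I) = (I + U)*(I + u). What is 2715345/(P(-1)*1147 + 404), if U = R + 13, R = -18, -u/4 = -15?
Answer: -2715345/405634 ≈ -6.6941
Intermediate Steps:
u = 60 (u = -4*(-15) = 60)
U = -5 (U = -18 + 13 = -5)
P(I) = (-5 + I)*(60 + I) (P(I) = (I - 5)*(I + 60) = (-5 + I)*(60 + I))
2715345/(P(-1)*1147 + 404) = 2715345/((-300 + (-1)² + 55*(-1))*1147 + 404) = 2715345/((-300 + 1 - 55)*1147 + 404) = 2715345/(-354*1147 + 404) = 2715345/(-406038 + 404) = 2715345/(-405634) = 2715345*(-1/405634) = -2715345/405634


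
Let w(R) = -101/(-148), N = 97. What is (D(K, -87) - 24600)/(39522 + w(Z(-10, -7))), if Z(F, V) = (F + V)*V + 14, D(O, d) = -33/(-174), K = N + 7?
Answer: -105582386/169631353 ≈ -0.62242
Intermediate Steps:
K = 104 (K = 97 + 7 = 104)
D(O, d) = 11/58 (D(O, d) = -33*(-1/174) = 11/58)
Z(F, V) = 14 + V*(F + V) (Z(F, V) = V*(F + V) + 14 = 14 + V*(F + V))
w(R) = 101/148 (w(R) = -101*(-1/148) = 101/148)
(D(K, -87) - 24600)/(39522 + w(Z(-10, -7))) = (11/58 - 24600)/(39522 + 101/148) = -1426789/(58*5849357/148) = -1426789/58*148/5849357 = -105582386/169631353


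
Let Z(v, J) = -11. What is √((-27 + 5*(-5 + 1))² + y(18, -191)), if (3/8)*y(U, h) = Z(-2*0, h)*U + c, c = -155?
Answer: √11409/3 ≈ 35.604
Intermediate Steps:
y(U, h) = -1240/3 - 88*U/3 (y(U, h) = 8*(-11*U - 155)/3 = 8*(-155 - 11*U)/3 = -1240/3 - 88*U/3)
√((-27 + 5*(-5 + 1))² + y(18, -191)) = √((-27 + 5*(-5 + 1))² + (-1240/3 - 88/3*18)) = √((-27 + 5*(-4))² + (-1240/3 - 528)) = √((-27 - 20)² - 2824/3) = √((-47)² - 2824/3) = √(2209 - 2824/3) = √(3803/3) = √11409/3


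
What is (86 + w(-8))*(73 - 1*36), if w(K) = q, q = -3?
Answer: 3071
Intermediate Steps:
w(K) = -3
(86 + w(-8))*(73 - 1*36) = (86 - 3)*(73 - 1*36) = 83*(73 - 36) = 83*37 = 3071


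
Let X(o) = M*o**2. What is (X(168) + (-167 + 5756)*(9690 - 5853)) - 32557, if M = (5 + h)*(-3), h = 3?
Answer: 20735060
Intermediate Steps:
M = -24 (M = (5 + 3)*(-3) = 8*(-3) = -24)
X(o) = -24*o**2
(X(168) + (-167 + 5756)*(9690 - 5853)) - 32557 = (-24*168**2 + (-167 + 5756)*(9690 - 5853)) - 32557 = (-24*28224 + 5589*3837) - 32557 = (-677376 + 21444993) - 32557 = 20767617 - 32557 = 20735060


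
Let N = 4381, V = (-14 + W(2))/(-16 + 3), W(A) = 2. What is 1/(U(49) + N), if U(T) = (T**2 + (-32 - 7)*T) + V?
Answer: 13/63335 ≈ 0.00020526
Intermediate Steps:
V = 12/13 (V = (-14 + 2)/(-16 + 3) = -12/(-13) = -12*(-1/13) = 12/13 ≈ 0.92308)
U(T) = 12/13 + T**2 - 39*T (U(T) = (T**2 + (-32 - 7)*T) + 12/13 = (T**2 - 39*T) + 12/13 = 12/13 + T**2 - 39*T)
1/(U(49) + N) = 1/((12/13 + 49**2 - 39*49) + 4381) = 1/((12/13 + 2401 - 1911) + 4381) = 1/(6382/13 + 4381) = 1/(63335/13) = 13/63335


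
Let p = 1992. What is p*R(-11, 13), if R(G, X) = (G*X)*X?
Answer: -3703128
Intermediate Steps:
R(G, X) = G*X²
p*R(-11, 13) = 1992*(-11*13²) = 1992*(-11*169) = 1992*(-1859) = -3703128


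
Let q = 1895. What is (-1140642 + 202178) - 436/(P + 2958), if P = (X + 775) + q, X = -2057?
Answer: -3351255380/3571 ≈ -9.3846e+5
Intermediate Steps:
P = 613 (P = (-2057 + 775) + 1895 = -1282 + 1895 = 613)
(-1140642 + 202178) - 436/(P + 2958) = (-1140642 + 202178) - 436/(613 + 2958) = -938464 - 436/3571 = -3351255380/3571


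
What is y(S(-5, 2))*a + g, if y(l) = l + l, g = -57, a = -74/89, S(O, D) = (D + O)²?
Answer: -6405/89 ≈ -71.966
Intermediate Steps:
a = -74/89 (a = -74*1/89 = -74/89 ≈ -0.83146)
y(l) = 2*l
y(S(-5, 2))*a + g = (2*(2 - 5)²)*(-74/89) - 57 = (2*(-3)²)*(-74/89) - 57 = (2*9)*(-74/89) - 57 = 18*(-74/89) - 57 = -1332/89 - 57 = -6405/89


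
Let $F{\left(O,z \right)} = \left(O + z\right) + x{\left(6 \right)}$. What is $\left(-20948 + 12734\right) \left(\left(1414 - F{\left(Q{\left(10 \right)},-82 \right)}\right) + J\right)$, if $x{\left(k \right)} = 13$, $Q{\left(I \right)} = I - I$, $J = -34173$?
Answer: $268515660$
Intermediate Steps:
$Q{\left(I \right)} = 0$
$F{\left(O,z \right)} = 13 + O + z$ ($F{\left(O,z \right)} = \left(O + z\right) + 13 = 13 + O + z$)
$\left(-20948 + 12734\right) \left(\left(1414 - F{\left(Q{\left(10 \right)},-82 \right)}\right) + J\right) = \left(-20948 + 12734\right) \left(\left(1414 - \left(13 + 0 - 82\right)\right) - 34173\right) = - 8214 \left(\left(1414 - -69\right) - 34173\right) = - 8214 \left(\left(1414 + 69\right) - 34173\right) = - 8214 \left(1483 - 34173\right) = \left(-8214\right) \left(-32690\right) = 268515660$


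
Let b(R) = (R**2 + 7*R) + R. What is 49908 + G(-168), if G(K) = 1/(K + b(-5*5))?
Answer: 12826357/257 ≈ 49908.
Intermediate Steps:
b(R) = R**2 + 8*R
G(K) = 1/(425 + K) (G(K) = 1/(K + (-5*5)*(8 - 5*5)) = 1/(K - 25*(8 - 25)) = 1/(K - 25*(-17)) = 1/(K + 425) = 1/(425 + K))
49908 + G(-168) = 49908 + 1/(425 - 168) = 49908 + 1/257 = 12826357/257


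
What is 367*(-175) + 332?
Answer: -63893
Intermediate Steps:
367*(-175) + 332 = -64225 + 332 = -63893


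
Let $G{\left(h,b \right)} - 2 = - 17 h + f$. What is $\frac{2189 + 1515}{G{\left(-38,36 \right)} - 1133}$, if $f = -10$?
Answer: $- \frac{3704}{495} \approx -7.4828$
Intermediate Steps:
$G{\left(h,b \right)} = -8 - 17 h$ ($G{\left(h,b \right)} = 2 - \left(10 + 17 h\right) = -8 - 17 h$)
$\frac{2189 + 1515}{G{\left(-38,36 \right)} - 1133} = \frac{2189 + 1515}{\left(-8 - -646\right) - 1133} = \frac{3704}{\left(-8 + 646\right) - 1133} = \frac{3704}{638 - 1133} = \frac{3704}{-495} = 3704 \left(- \frac{1}{495}\right) = - \frac{3704}{495}$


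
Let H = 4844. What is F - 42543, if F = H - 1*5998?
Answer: -43697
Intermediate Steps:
F = -1154 (F = 4844 - 1*5998 = 4844 - 5998 = -1154)
F - 42543 = -1154 - 42543 = -43697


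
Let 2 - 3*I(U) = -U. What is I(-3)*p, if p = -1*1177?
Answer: 1177/3 ≈ 392.33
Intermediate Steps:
I(U) = 2/3 + U/3 (I(U) = 2/3 - (-1)*U/3 = 2/3 + U/3)
p = -1177
I(-3)*p = (2/3 + (1/3)*(-3))*(-1177) = (2/3 - 1)*(-1177) = -1/3*(-1177) = 1177/3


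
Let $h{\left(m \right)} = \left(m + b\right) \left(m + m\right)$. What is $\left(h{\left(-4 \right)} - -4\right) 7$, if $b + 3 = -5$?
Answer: $700$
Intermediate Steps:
$b = -8$ ($b = -3 - 5 = -8$)
$h{\left(m \right)} = 2 m \left(-8 + m\right)$ ($h{\left(m \right)} = \left(m - 8\right) \left(m + m\right) = \left(-8 + m\right) 2 m = 2 m \left(-8 + m\right)$)
$\left(h{\left(-4 \right)} - -4\right) 7 = \left(2 \left(-4\right) \left(-8 - 4\right) - -4\right) 7 = \left(2 \left(-4\right) \left(-12\right) + \left(-2 + 6\right)\right) 7 = \left(96 + 4\right) 7 = 100 \cdot 7 = 700$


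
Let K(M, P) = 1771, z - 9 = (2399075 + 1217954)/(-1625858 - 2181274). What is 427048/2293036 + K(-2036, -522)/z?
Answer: 3868431073915106/17568759721181 ≈ 220.19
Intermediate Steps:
z = 30647159/3807132 (z = 9 + (2399075 + 1217954)/(-1625858 - 2181274) = 9 + 3617029/(-3807132) = 9 + 3617029*(-1/3807132) = 9 - 3617029/3807132 = 30647159/3807132 ≈ 8.0499)
427048/2293036 + K(-2036, -522)/z = 427048/2293036 + 1771/(30647159/3807132) = 427048*(1/2293036) + 1771*(3807132/30647159) = 106762/573259 + 6742430772/30647159 = 3868431073915106/17568759721181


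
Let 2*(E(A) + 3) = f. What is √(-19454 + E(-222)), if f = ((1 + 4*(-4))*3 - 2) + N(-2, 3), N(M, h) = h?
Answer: I*√19479 ≈ 139.57*I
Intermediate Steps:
f = -44 (f = ((1 + 4*(-4))*3 - 2) + 3 = ((1 - 16)*3 - 2) + 3 = (-15*3 - 2) + 3 = (-45 - 2) + 3 = -47 + 3 = -44)
E(A) = -25 (E(A) = -3 + (½)*(-44) = -3 - 22 = -25)
√(-19454 + E(-222)) = √(-19454 - 25) = √(-19479) = I*√19479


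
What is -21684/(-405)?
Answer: 7228/135 ≈ 53.541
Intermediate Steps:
-21684/(-405) = -21684*(-1)/405 = -39*(-556/405) = 7228/135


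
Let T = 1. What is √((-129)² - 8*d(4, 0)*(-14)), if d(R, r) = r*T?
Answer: 129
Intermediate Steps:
d(R, r) = r (d(R, r) = r*1 = r)
√((-129)² - 8*d(4, 0)*(-14)) = √((-129)² - 8*0*(-14)) = √(16641 + 0*(-14)) = √(16641 + 0) = √16641 = 129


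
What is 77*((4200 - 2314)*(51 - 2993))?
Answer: -427243124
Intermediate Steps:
77*((4200 - 2314)*(51 - 2993)) = 77*(1886*(-2942)) = 77*(-5548612) = -427243124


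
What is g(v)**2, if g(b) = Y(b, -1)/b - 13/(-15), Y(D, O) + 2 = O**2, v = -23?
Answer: 98596/119025 ≈ 0.82836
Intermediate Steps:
Y(D, O) = -2 + O**2
g(b) = 13/15 - 1/b (g(b) = (-2 + (-1)**2)/b - 13/(-15) = (-2 + 1)/b - 13*(-1/15) = -1/b + 13/15 = 13/15 - 1/b)
g(v)**2 = (13/15 - 1/(-23))**2 = (13/15 - 1*(-1/23))**2 = (13/15 + 1/23)**2 = (314/345)**2 = 98596/119025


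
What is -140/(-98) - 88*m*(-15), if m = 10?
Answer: 92410/7 ≈ 13201.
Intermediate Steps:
-140/(-98) - 88*m*(-15) = -140/(-98) - 880*(-15) = -140*(-1/98) - 88*(-150) = 10/7 + 13200 = 92410/7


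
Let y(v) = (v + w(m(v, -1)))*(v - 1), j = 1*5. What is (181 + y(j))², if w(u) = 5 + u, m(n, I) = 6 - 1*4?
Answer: 52441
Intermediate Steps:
m(n, I) = 2 (m(n, I) = 6 - 4 = 2)
j = 5
y(v) = (-1 + v)*(7 + v) (y(v) = (v + (5 + 2))*(v - 1) = (v + 7)*(-1 + v) = (7 + v)*(-1 + v) = (-1 + v)*(7 + v))
(181 + y(j))² = (181 + (-7 + 5² + 6*5))² = (181 + (-7 + 25 + 30))² = (181 + 48)² = 229² = 52441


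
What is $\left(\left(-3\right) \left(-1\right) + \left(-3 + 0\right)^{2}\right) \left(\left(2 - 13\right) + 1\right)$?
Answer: $-120$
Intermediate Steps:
$\left(\left(-3\right) \left(-1\right) + \left(-3 + 0\right)^{2}\right) \left(\left(2 - 13\right) + 1\right) = \left(3 + \left(-3\right)^{2}\right) \left(-11 + 1\right) = \left(3 + 9\right) \left(-10\right) = 12 \left(-10\right) = -120$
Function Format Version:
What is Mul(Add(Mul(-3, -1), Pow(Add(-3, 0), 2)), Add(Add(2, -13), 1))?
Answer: -120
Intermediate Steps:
Mul(Add(Mul(-3, -1), Pow(Add(-3, 0), 2)), Add(Add(2, -13), 1)) = Mul(Add(3, Pow(-3, 2)), Add(-11, 1)) = Mul(Add(3, 9), -10) = Mul(12, -10) = -120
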